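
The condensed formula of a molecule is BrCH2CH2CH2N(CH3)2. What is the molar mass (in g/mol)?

Atom tally by fragment:
  BrCH2 → C:1 H:2 Br:1
  CH2 → C:1 H:2
  CH2N(CH3)2 → C:3 H:8 N:1
Element totals:
  C: 5
  H: 12
  Br: 1
  N: 1
Molecular formula: C5H12BrN.
  M = 5(12.011) + 12(1.008) + 79.904 + 14.007
    = 60.055 + 12.096 + 79.904 + 14.007 = 166.062

166.06 g/mol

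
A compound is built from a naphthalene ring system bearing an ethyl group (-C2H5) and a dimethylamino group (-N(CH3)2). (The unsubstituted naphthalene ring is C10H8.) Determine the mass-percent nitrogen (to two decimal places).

Atom tally by fragment:
  naphthalene ring system core → C:10 H:8
  (− 2 ring H displaced by substituents)
  + C2H5 → C:2 H:5
  + N(CH3)2 → N:1 C:2 H:6
Element totals:
  C: 14
  H: 17
  N: 1
Molecular formula: C14H17N.
Molar mass = 199.297 g/mol.
Mass from N: 1 × 14.007 = 14.007 g/mol.
%N = 14.007 / 199.297 × 100 = 7.03%.

7.03%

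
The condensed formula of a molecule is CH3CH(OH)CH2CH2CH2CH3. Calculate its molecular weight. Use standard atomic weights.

Atom tally by fragment:
  CH3 → C:1 H:3
  CH(OH) → C:1 H:2 O:1
  CH2 → C:1 H:2
  CH2 → C:1 H:2
  CH2 → C:1 H:2
  CH3 → C:1 H:3
Element totals:
  C: 6
  H: 14
  O: 1
Molecular formula: C6H14O.
  M = 6(12.011) + 14(1.008) + 15.999
    = 72.066 + 14.112 + 15.999 = 102.177

102.18 g/mol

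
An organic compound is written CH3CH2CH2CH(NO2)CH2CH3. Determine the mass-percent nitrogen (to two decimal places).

10.68%

Element totals:
  C: 6
  H: 13
  N: 1
  O: 2
Molecular formula: C6H13NO2.
Molar mass = 131.175 g/mol.
Mass from N: 1 × 14.007 = 14.007 g/mol.
%N = 14.007 / 131.175 × 100 = 10.68%.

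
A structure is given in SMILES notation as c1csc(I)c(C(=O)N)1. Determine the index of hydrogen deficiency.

4

Atom tally by fragment:
  thiophene ring core → C:4 H:4 S:1
  (− 2 ring H displaced by substituents)
  + I → I:1
  + CONH2 → C:1 H:2 O:1 N:1
Element totals:
  C: 5
  H: 4
  I: 1
  N: 1
  O: 1
  S: 1
Molecular formula: C5H4INOS.
DoU = (2C + 2 + N − H − X) / 2 = (2·5 + 2 + 1 − 4 − 1) / 2 = 4.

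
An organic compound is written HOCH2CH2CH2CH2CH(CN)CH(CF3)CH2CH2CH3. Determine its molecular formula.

Atom tally by fragment:
  HOCH2CH2 → C:2 H:5 O:1
  CH2 → C:1 H:2
  CH2 → C:1 H:2
  CH(CN) → C:2 H:1 N:1
  CH(CF3) → C:2 H:1 F:3
  CH2 → C:1 H:2
  CH2 → C:1 H:2
  CH3 → C:1 H:3
Element totals:
  C: 11
  H: 18
  F: 3
  N: 1
  O: 1

C11H18F3NO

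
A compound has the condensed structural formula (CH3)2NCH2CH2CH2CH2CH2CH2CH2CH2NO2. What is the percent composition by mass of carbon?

59.37%

Atom tally by fragment:
  (CH3)2NCH2 → C:3 H:8 N:1
  CH2 → C:1 H:2
  CH2 → C:1 H:2
  CH2 → C:1 H:2
  CH2 → C:1 H:2
  CH2 → C:1 H:2
  CH2 → C:1 H:2
  CH2NO2 → C:1 H:2 N:1 O:2
Element totals:
  C: 10
  H: 22
  N: 2
  O: 2
Molecular formula: C10H22N2O2.
Molar mass = 202.298 g/mol.
Mass from C: 10 × 12.011 = 120.110 g/mol.
%C = 120.110 / 202.298 × 100 = 59.37%.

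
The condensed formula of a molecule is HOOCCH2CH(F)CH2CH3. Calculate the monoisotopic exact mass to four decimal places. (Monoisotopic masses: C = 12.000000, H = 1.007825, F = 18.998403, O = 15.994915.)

Atom tally by fragment:
  HOOCCH2 → C:2 H:3 O:2
  CH(F) → C:1 H:1 F:1
  CH2 → C:1 H:2
  CH3 → C:1 H:3
Element totals:
  C: 5
  H: 9
  F: 1
  O: 2
Molecular formula: C5H9FO2.
  M = 5(12.0) + 9(1.007825) + 18.998403 + 2(15.994915)
    = 60.000000 + 9.070425 + 18.998403 + 31.989830 = 120.058658

120.0587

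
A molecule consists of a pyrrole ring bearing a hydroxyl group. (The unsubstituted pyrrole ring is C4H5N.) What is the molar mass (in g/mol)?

Atom tally by fragment:
  pyrrole ring core → C:4 H:5 N:1
  (− 1 ring H displaced by substituents)
  + OH → O:1 H:1
Element totals:
  C: 4
  H: 5
  N: 1
  O: 1
Molecular formula: C4H5NO.
  M = 4(12.011) + 5(1.008) + 14.007 + 15.999
    = 48.044 + 5.040 + 14.007 + 15.999 = 83.090

83.09 g/mol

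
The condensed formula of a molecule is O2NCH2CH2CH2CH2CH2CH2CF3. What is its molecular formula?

Element totals:
  C: 7
  H: 12
  F: 3
  N: 1
  O: 2

C7H12F3NO2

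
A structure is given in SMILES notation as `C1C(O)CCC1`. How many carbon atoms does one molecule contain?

5

Atom tally by fragment:
  cyclopentane ring core → C:5 H:10
  (− 1 ring H displaced by substituents)
  + OH → O:1 H:1
Element totals:
  C: 5
  H: 10
  O: 1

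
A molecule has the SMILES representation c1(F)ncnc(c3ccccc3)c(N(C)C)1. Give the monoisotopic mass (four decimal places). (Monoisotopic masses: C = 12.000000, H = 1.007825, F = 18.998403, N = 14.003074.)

Atom tally by fragment:
  pyrimidine ring core → C:4 H:4 N:2
  (− 3 ring H displaced by substituents)
  + F → F:1
  + C6H5 → C:6 H:5
  + N(CH3)2 → N:1 C:2 H:6
Element totals:
  C: 12
  H: 12
  F: 1
  N: 3
Molecular formula: C12H12FN3.
  M = 12(12.0) + 12(1.007825) + 18.998403 + 3(14.003074)
    = 144.000000 + 12.093900 + 18.998403 + 42.009222 = 217.101525

217.1015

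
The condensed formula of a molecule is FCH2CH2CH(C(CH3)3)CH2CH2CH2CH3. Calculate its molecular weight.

174.30 g/mol

Atom tally by fragment:
  FCH2 → C:1 H:2 F:1
  CH2 → C:1 H:2
  CH(C(CH3)3) → C:5 H:10
  CH2 → C:1 H:2
  CH2 → C:1 H:2
  CH2 → C:1 H:2
  CH3 → C:1 H:3
Element totals:
  C: 11
  H: 23
  F: 1
Molecular formula: C11H23F.
  M = 11(12.011) + 23(1.008) + 18.998
    = 132.121 + 23.184 + 18.998 = 174.303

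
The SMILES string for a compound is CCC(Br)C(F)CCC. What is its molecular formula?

Atom tally by fragment:
  CH3 → C:1 H:3
  CH2 → C:1 H:2
  CH(Br) → C:1 H:1 Br:1
  CH(F) → C:1 H:1 F:1
  CH2 → C:1 H:2
  CH2 → C:1 H:2
  CH3 → C:1 H:3
Element totals:
  C: 7
  H: 14
  Br: 1
  F: 1

C7H14BrF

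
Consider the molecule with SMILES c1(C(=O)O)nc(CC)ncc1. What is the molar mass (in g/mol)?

Atom tally by fragment:
  pyrimidine ring core → C:4 H:4 N:2
  (− 2 ring H displaced by substituents)
  + COOH → C:1 H:1 O:2
  + C2H5 → C:2 H:5
Element totals:
  C: 7
  H: 8
  N: 2
  O: 2
Molecular formula: C7H8N2O2.
  M = 7(12.011) + 8(1.008) + 2(14.007) + 2(15.999)
    = 84.077 + 8.064 + 28.014 + 31.998 = 152.153

152.15 g/mol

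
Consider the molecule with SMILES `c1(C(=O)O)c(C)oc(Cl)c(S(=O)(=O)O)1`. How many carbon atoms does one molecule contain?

6

Atom tally by fragment:
  furan ring core → C:4 H:4 O:1
  (− 4 ring H displaced by substituents)
  + COOH → C:1 H:1 O:2
  + CH3 → C:1 H:3
  + Cl → Cl:1
  + SO3H → S:1 O:3 H:1
Element totals:
  C: 6
  H: 5
  Cl: 1
  O: 6
  S: 1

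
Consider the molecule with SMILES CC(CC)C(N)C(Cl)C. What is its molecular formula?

Atom tally by fragment:
  CH3 → C:1 H:3
  CH(C2H5) → C:3 H:6
  CH(NH2) → C:1 H:3 N:1
  CH(Cl) → C:1 H:1 Cl:1
  CH3 → C:1 H:3
Element totals:
  C: 7
  H: 16
  Cl: 1
  N: 1

C7H16ClN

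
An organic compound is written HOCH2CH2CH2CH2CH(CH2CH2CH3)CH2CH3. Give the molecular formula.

Atom tally by fragment:
  HOCH2CH2 → C:2 H:5 O:1
  CH2 → C:1 H:2
  CH2 → C:1 H:2
  CH(CH2CH2CH3) → C:4 H:8
  CH2 → C:1 H:2
  CH3 → C:1 H:3
Element totals:
  C: 10
  H: 22
  O: 1

C10H22O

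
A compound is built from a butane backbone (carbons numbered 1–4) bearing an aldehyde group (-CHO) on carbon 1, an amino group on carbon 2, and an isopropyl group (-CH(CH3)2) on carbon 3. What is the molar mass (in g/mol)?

143.23 g/mol

Atom tally by fragment:
  OHCCH2 → C:2 H:3 O:1
  CH(NH2) → C:1 H:3 N:1
  CH(CH(CH3)2) → C:4 H:8
  CH3 → C:1 H:3
Element totals:
  C: 8
  H: 17
  N: 1
  O: 1
Molecular formula: C8H17NO.
  M = 8(12.011) + 17(1.008) + 14.007 + 15.999
    = 96.088 + 17.136 + 14.007 + 15.999 = 143.230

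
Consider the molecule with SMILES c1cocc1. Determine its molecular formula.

Atom tally by fragment:
  furan ring core → C:4 H:4 O:1
Element totals:
  C: 4
  H: 4
  O: 1

C4H4O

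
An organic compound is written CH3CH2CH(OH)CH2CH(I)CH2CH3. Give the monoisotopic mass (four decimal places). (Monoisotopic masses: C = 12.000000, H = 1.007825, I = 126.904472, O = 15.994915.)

242.0168

Element totals:
  C: 7
  H: 15
  I: 1
  O: 1
Molecular formula: C7H15IO.
  M = 7(12.0) + 15(1.007825) + 126.904472 + 15.994915
    = 84.000000 + 15.117375 + 126.904472 + 15.994915 = 242.016762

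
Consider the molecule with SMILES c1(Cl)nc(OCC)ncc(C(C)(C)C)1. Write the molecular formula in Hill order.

Atom tally by fragment:
  pyrimidine ring core → C:4 H:4 N:2
  (− 3 ring H displaced by substituents)
  + Cl → Cl:1
  + OC2H5 → C:2 H:5 O:1
  + C(CH3)3 → C:4 H:9
Element totals:
  C: 10
  H: 15
  Cl: 1
  N: 2
  O: 1

C10H15ClN2O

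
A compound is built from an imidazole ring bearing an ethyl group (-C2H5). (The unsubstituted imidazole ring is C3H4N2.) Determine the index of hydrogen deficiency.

3

Atom tally by fragment:
  imidazole ring core → C:3 H:4 N:2
  (− 1 ring H displaced by substituents)
  + C2H5 → C:2 H:5
Element totals:
  C: 5
  H: 8
  N: 2
Molecular formula: C5H8N2.
DoU = (2C + 2 + N − H − X) / 2 = (2·5 + 2 + 2 − 8 − 0) / 2 = 3.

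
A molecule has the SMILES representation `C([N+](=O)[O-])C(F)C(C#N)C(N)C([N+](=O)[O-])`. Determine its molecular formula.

C6H9FN4O4

Atom tally by fragment:
  O2NCH2 → C:1 H:2 N:1 O:2
  CH(F) → C:1 H:1 F:1
  CH(CN) → C:2 H:1 N:1
  CH(NH2) → C:1 H:3 N:1
  CH2NO2 → C:1 H:2 N:1 O:2
Element totals:
  C: 6
  H: 9
  F: 1
  N: 4
  O: 4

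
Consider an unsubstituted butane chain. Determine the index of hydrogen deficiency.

Atom tally by fragment:
  CH3 → C:1 H:3
  CH2 → C:1 H:2
  CH2 → C:1 H:2
  CH3 → C:1 H:3
Element totals:
  C: 4
  H: 10
Molecular formula: C4H10.
DoU = (2C + 2 + N − H − X) / 2 = (2·4 + 2 + 0 − 10 − 0) / 2 = 0.

0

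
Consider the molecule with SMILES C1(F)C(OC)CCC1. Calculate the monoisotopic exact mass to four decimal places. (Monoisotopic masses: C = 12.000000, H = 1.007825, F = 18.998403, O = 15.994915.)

118.0794

Atom tally by fragment:
  cyclopentane ring core → C:5 H:10
  (− 2 ring H displaced by substituents)
  + F → F:1
  + OCH3 → C:1 H:3 O:1
Element totals:
  C: 6
  H: 11
  F: 1
  O: 1
Molecular formula: C6H11FO.
  M = 6(12.0) + 11(1.007825) + 18.998403 + 15.994915
    = 72.000000 + 11.086075 + 18.998403 + 15.994915 = 118.079393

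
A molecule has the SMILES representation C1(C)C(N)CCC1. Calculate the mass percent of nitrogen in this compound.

Atom tally by fragment:
  cyclopentane ring core → C:5 H:10
  (− 2 ring H displaced by substituents)
  + CH3 → C:1 H:3
  + NH2 → N:1 H:2
Element totals:
  C: 6
  H: 13
  N: 1
Molecular formula: C6H13N.
Molar mass = 99.177 g/mol.
Mass from N: 1 × 14.007 = 14.007 g/mol.
%N = 14.007 / 99.177 × 100 = 14.12%.

14.12%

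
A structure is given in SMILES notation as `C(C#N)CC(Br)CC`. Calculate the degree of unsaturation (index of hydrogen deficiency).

2

Atom tally by fragment:
  NCCH2 → C:2 H:2 N:1
  CH2 → C:1 H:2
  CH(Br) → C:1 H:1 Br:1
  CH2 → C:1 H:2
  CH3 → C:1 H:3
Element totals:
  C: 6
  H: 10
  Br: 1
  N: 1
Molecular formula: C6H10BrN.
DoU = (2C + 2 + N − H − X) / 2 = (2·6 + 2 + 1 − 10 − 1) / 2 = 2.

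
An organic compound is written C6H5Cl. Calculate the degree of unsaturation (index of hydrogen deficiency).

4

Atom tally by fragment:
  benzene ring core → C:6 H:6
  (− 1 ring H displaced by substituents)
  + Cl → Cl:1
Element totals:
  C: 6
  H: 5
  Cl: 1
Molecular formula: C6H5Cl.
DoU = (2C + 2 + N − H − X) / 2 = (2·6 + 2 + 0 − 5 − 1) / 2 = 4.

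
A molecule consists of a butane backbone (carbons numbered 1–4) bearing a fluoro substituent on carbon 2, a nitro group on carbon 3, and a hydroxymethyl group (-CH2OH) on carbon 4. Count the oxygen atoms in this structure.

Atom tally by fragment:
  CH3 → C:1 H:3
  CH(F) → C:1 H:1 F:1
  CH(NO2) → C:1 H:1 N:1 O:2
  CH2CH2OH → C:2 H:5 O:1
Element totals:
  C: 5
  H: 10
  F: 1
  N: 1
  O: 3

3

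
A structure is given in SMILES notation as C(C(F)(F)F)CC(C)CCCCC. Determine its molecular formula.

C10H19F3

Atom tally by fragment:
  F3CCH2 → C:2 H:2 F:3
  CH2 → C:1 H:2
  CH(CH3) → C:2 H:4
  CH2 → C:1 H:2
  CH2 → C:1 H:2
  CH2 → C:1 H:2
  CH2 → C:1 H:2
  CH3 → C:1 H:3
Element totals:
  C: 10
  H: 19
  F: 3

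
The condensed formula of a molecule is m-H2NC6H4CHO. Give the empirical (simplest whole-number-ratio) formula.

Atom tally by fragment:
  benzene ring core → C:6 H:6
  (− 2 ring H displaced by substituents)
  + NH2 → N:1 H:2
  + CHO → C:1 H:1 O:1
Element totals:
  C: 7
  H: 7
  N: 1
  O: 1
Molecular formula: C7H7NO.
gcd of subscripts (7, 7, 1, 1) = 1, so the empirical formula equals the molecular formula.

C7H7NO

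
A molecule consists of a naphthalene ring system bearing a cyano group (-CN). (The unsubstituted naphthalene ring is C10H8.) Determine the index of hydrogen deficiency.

9

Atom tally by fragment:
  naphthalene ring system core → C:10 H:8
  (− 1 ring H displaced by substituents)
  + CN → C:1 N:1
Element totals:
  C: 11
  H: 7
  N: 1
Molecular formula: C11H7N.
DoU = (2C + 2 + N − H − X) / 2 = (2·11 + 2 + 1 − 7 − 0) / 2 = 9.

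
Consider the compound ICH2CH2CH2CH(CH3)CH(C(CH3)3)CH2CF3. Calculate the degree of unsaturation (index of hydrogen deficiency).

Atom tally by fragment:
  ICH2 → C:1 H:2 I:1
  CH2 → C:1 H:2
  CH2 → C:1 H:2
  CH(CH3) → C:2 H:4
  CH(C(CH3)3) → C:5 H:10
  CH2CF3 → C:2 H:2 F:3
Element totals:
  C: 12
  H: 22
  F: 3
  I: 1
Molecular formula: C12H22F3I.
DoU = (2C + 2 + N − H − X) / 2 = (2·12 + 2 + 0 − 22 − 4) / 2 = 0.

0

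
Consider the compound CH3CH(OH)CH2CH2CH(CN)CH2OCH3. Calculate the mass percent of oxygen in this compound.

20.35%

Atom tally by fragment:
  CH3 → C:1 H:3
  CH(OH) → C:1 H:2 O:1
  CH2 → C:1 H:2
  CH2 → C:1 H:2
  CH(CN) → C:2 H:1 N:1
  CH2OCH3 → C:2 H:5 O:1
Element totals:
  C: 8
  H: 15
  N: 1
  O: 2
Molecular formula: C8H15NO2.
Molar mass = 157.213 g/mol.
Mass from O: 2 × 15.999 = 31.998 g/mol.
%O = 31.998 / 157.213 × 100 = 20.35%.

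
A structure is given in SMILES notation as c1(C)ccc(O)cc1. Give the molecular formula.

C7H8O

Atom tally by fragment:
  benzene ring core → C:6 H:6
  (− 2 ring H displaced by substituents)
  + CH3 → C:1 H:3
  + OH → O:1 H:1
Element totals:
  C: 7
  H: 8
  O: 1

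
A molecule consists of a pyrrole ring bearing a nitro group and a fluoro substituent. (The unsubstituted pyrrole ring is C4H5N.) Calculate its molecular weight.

130.08 g/mol

Atom tally by fragment:
  pyrrole ring core → C:4 H:5 N:1
  (− 2 ring H displaced by substituents)
  + NO2 → N:1 O:2
  + F → F:1
Element totals:
  C: 4
  H: 3
  F: 1
  N: 2
  O: 2
Molecular formula: C4H3FN2O2.
  M = 4(12.011) + 3(1.008) + 18.998 + 2(14.007) + 2(15.999)
    = 48.044 + 3.024 + 18.998 + 28.014 + 31.998 = 130.078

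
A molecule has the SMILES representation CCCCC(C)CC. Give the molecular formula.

C8H18

Atom tally by fragment:
  CH3 → C:1 H:3
  CH2 → C:1 H:2
  CH2 → C:1 H:2
  CH2 → C:1 H:2
  CH(CH3) → C:2 H:4
  CH2 → C:1 H:2
  CH3 → C:1 H:3
Element totals:
  C: 8
  H: 18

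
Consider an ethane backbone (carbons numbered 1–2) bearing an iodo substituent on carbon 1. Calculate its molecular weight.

155.97 g/mol

Atom tally by fragment:
  ICH2 → C:1 H:2 I:1
  CH3 → C:1 H:3
Element totals:
  C: 2
  H: 5
  I: 1
Molecular formula: C2H5I.
  M = 2(12.011) + 5(1.008) + 126.904
    = 24.022 + 5.040 + 126.904 = 155.966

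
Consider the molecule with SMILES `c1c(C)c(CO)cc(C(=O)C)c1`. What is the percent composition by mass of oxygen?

Atom tally by fragment:
  benzene ring core → C:6 H:6
  (− 3 ring H displaced by substituents)
  + CH3 → C:1 H:3
  + CH2OH → C:1 H:3 O:1
  + COCH3 → C:2 H:3 O:1
Element totals:
  C: 10
  H: 12
  O: 2
Molecular formula: C10H12O2.
Molar mass = 164.204 g/mol.
Mass from O: 2 × 15.999 = 31.998 g/mol.
%O = 31.998 / 164.204 × 100 = 19.49%.

19.49%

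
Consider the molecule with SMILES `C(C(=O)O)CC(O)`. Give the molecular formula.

C4H8O3

Atom tally by fragment:
  HOOCCH2 → C:2 H:3 O:2
  CH2 → C:1 H:2
  CH2OH → C:1 H:3 O:1
Element totals:
  C: 4
  H: 8
  O: 3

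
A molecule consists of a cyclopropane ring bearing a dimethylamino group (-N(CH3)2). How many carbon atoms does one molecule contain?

Atom tally by fragment:
  cyclopropane ring core → C:3 H:6
  (− 1 ring H displaced by substituents)
  + N(CH3)2 → N:1 C:2 H:6
Element totals:
  C: 5
  H: 11
  N: 1

5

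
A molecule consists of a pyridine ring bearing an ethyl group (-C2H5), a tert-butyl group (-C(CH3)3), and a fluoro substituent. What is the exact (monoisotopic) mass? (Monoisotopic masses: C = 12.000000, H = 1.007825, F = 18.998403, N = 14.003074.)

Atom tally by fragment:
  pyridine ring core → C:5 H:5 N:1
  (− 3 ring H displaced by substituents)
  + C2H5 → C:2 H:5
  + C(CH3)3 → C:4 H:9
  + F → F:1
Element totals:
  C: 11
  H: 16
  F: 1
  N: 1
Molecular formula: C11H16FN.
  M = 11(12.0) + 16(1.007825) + 18.998403 + 14.003074
    = 132.000000 + 16.125200 + 18.998403 + 14.003074 = 181.126677

181.1267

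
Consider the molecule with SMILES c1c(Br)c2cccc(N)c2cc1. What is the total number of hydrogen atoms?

Atom tally by fragment:
  naphthalene ring system core → C:10 H:8
  (− 2 ring H displaced by substituents)
  + Br → Br:1
  + NH2 → N:1 H:2
Element totals:
  C: 10
  H: 8
  Br: 1
  N: 1

8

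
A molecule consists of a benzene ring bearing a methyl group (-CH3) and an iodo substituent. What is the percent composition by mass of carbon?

Atom tally by fragment:
  benzene ring core → C:6 H:6
  (− 2 ring H displaced by substituents)
  + CH3 → C:1 H:3
  + I → I:1
Element totals:
  C: 7
  H: 7
  I: 1
Molecular formula: C7H7I.
Molar mass = 218.037 g/mol.
Mass from C: 7 × 12.011 = 84.077 g/mol.
%C = 84.077 / 218.037 × 100 = 38.56%.

38.56%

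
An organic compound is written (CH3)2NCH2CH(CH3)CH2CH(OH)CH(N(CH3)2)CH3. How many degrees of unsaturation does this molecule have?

Element totals:
  C: 11
  H: 26
  N: 2
  O: 1
Molecular formula: C11H26N2O.
DoU = (2C + 2 + N − H − X) / 2 = (2·11 + 2 + 2 − 26 − 0) / 2 = 0.

0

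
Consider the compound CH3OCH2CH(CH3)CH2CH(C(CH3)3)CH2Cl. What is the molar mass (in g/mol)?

Element totals:
  C: 11
  H: 23
  Cl: 1
  O: 1
Molecular formula: C11H23ClO.
  M = 11(12.011) + 23(1.008) + 35.45 + 15.999
    = 132.121 + 23.184 + 35.450 + 15.999 = 206.754

206.75 g/mol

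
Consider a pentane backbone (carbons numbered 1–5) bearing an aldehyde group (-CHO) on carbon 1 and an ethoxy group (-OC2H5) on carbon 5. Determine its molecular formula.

C8H16O2

Atom tally by fragment:
  OHCCH2 → C:2 H:3 O:1
  CH2 → C:1 H:2
  CH2 → C:1 H:2
  CH2 → C:1 H:2
  CH2OC2H5 → C:3 H:7 O:1
Element totals:
  C: 8
  H: 16
  O: 2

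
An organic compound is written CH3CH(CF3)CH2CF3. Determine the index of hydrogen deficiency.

Element totals:
  C: 5
  H: 6
  F: 6
Molecular formula: C5H6F6.
DoU = (2C + 2 + N − H − X) / 2 = (2·5 + 2 + 0 − 6 − 6) / 2 = 0.

0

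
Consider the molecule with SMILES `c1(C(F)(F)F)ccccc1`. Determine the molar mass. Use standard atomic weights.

146.11 g/mol

Atom tally by fragment:
  benzene ring core → C:6 H:6
  (− 1 ring H displaced by substituents)
  + CF3 → C:1 F:3
Element totals:
  C: 7
  H: 5
  F: 3
Molecular formula: C7H5F3.
  M = 7(12.011) + 5(1.008) + 3(18.998)
    = 84.077 + 5.040 + 56.994 = 146.111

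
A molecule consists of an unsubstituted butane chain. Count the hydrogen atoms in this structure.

10

Atom tally by fragment:
  CH3 → C:1 H:3
  CH2 → C:1 H:2
  CH2 → C:1 H:2
  CH3 → C:1 H:3
Element totals:
  C: 4
  H: 10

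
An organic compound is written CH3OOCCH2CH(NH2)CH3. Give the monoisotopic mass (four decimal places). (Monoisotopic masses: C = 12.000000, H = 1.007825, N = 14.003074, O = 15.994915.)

Element totals:
  C: 5
  H: 11
  N: 1
  O: 2
Molecular formula: C5H11NO2.
  M = 5(12.0) + 11(1.007825) + 14.003074 + 2(15.994915)
    = 60.000000 + 11.086075 + 14.003074 + 31.989830 = 117.078979

117.0790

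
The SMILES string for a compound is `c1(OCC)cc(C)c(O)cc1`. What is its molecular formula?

Atom tally by fragment:
  benzene ring core → C:6 H:6
  (− 3 ring H displaced by substituents)
  + OC2H5 → C:2 H:5 O:1
  + CH3 → C:1 H:3
  + OH → O:1 H:1
Element totals:
  C: 9
  H: 12
  O: 2

C9H12O2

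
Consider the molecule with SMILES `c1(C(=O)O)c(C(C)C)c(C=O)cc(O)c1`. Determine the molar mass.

Atom tally by fragment:
  benzene ring core → C:6 H:6
  (− 4 ring H displaced by substituents)
  + COOH → C:1 H:1 O:2
  + CH(CH3)2 → C:3 H:7
  + CHO → C:1 H:1 O:1
  + OH → O:1 H:1
Element totals:
  C: 11
  H: 12
  O: 4
Molecular formula: C11H12O4.
  M = 11(12.011) + 12(1.008) + 4(15.999)
    = 132.121 + 12.096 + 63.996 = 208.213

208.21 g/mol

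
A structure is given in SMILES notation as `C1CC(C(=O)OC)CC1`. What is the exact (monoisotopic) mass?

Atom tally by fragment:
  cyclopentane ring core → C:5 H:10
  (− 1 ring H displaced by substituents)
  + COOCH3 → C:2 H:3 O:2
Element totals:
  C: 7
  H: 12
  O: 2
Molecular formula: C7H12O2.
  M = 7(12.0) + 12(1.007825) + 2(15.994915)
    = 84.000000 + 12.093900 + 31.989830 = 128.083730

128.0837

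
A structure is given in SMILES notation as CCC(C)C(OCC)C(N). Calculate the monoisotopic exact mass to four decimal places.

Atom tally by fragment:
  CH3 → C:1 H:3
  CH2 → C:1 H:2
  CH(CH3) → C:2 H:4
  CH(OC2H5) → C:3 H:6 O:1
  CH2NH2 → C:1 H:4 N:1
Element totals:
  C: 8
  H: 19
  N: 1
  O: 1
Molecular formula: C8H19NO.
  M = 8(12.0) + 19(1.007825) + 14.003074 + 15.994915
    = 96.000000 + 19.148675 + 14.003074 + 15.994915 = 145.146664

145.1467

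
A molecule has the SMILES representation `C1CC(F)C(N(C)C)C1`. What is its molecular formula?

C7H14FN

Atom tally by fragment:
  cyclopentane ring core → C:5 H:10
  (− 2 ring H displaced by substituents)
  + F → F:1
  + N(CH3)2 → N:1 C:2 H:6
Element totals:
  C: 7
  H: 14
  F: 1
  N: 1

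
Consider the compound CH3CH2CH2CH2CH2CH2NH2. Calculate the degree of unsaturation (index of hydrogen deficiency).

0

Atom tally by fragment:
  CH3 → C:1 H:3
  CH2 → C:1 H:2
  CH2 → C:1 H:2
  CH2 → C:1 H:2
  CH2 → C:1 H:2
  CH2NH2 → C:1 H:4 N:1
Element totals:
  C: 6
  H: 15
  N: 1
Molecular formula: C6H15N.
DoU = (2C + 2 + N − H − X) / 2 = (2·6 + 2 + 1 − 15 − 0) / 2 = 0.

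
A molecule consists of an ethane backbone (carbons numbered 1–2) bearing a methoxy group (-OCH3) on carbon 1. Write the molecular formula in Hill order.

Atom tally by fragment:
  CH3OCH2 → C:2 H:5 O:1
  CH3 → C:1 H:3
Element totals:
  C: 3
  H: 8
  O: 1

C3H8O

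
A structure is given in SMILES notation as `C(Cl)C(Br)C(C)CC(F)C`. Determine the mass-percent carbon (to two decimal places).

Atom tally by fragment:
  ClCH2 → C:1 H:2 Cl:1
  CH(Br) → C:1 H:1 Br:1
  CH(CH3) → C:2 H:4
  CH2 → C:1 H:2
  CH(F) → C:1 H:1 F:1
  CH3 → C:1 H:3
Element totals:
  C: 7
  H: 13
  Br: 1
  Cl: 1
  F: 1
Molecular formula: C7H13BrClF.
Molar mass = 231.533 g/mol.
Mass from C: 7 × 12.011 = 84.077 g/mol.
%C = 84.077 / 231.533 × 100 = 36.31%.

36.31%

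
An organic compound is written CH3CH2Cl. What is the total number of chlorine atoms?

1

Atom tally by fragment:
  CH3 → C:1 H:3
  CH2Cl → C:1 H:2 Cl:1
Element totals:
  C: 2
  H: 5
  Cl: 1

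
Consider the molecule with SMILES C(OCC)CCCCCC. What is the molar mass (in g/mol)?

Atom tally by fragment:
  C2H5OCH2 → C:3 H:7 O:1
  CH2 → C:1 H:2
  CH2 → C:1 H:2
  CH2 → C:1 H:2
  CH2 → C:1 H:2
  CH2 → C:1 H:2
  CH3 → C:1 H:3
Element totals:
  C: 9
  H: 20
  O: 1
Molecular formula: C9H20O.
  M = 9(12.011) + 20(1.008) + 15.999
    = 108.099 + 20.160 + 15.999 = 144.258

144.26 g/mol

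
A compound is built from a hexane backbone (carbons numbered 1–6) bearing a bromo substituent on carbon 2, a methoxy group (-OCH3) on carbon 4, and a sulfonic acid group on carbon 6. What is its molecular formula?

C7H15BrO4S

Atom tally by fragment:
  CH3 → C:1 H:3
  CH(Br) → C:1 H:1 Br:1
  CH2 → C:1 H:2
  CH(OCH3) → C:2 H:4 O:1
  CH2 → C:1 H:2
  CH2SO3H → C:1 H:3 S:1 O:3
Element totals:
  C: 7
  H: 15
  Br: 1
  O: 4
  S: 1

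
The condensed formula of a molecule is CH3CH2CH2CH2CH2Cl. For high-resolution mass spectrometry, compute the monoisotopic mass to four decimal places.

Atom tally by fragment:
  CH3 → C:1 H:3
  CH2 → C:1 H:2
  CH2 → C:1 H:2
  CH2 → C:1 H:2
  CH2Cl → C:1 H:2 Cl:1
Element totals:
  C: 5
  H: 11
  Cl: 1
Molecular formula: C5H11Cl.
  M = 5(12.0) + 11(1.007825) + 34.968853
    = 60.000000 + 11.086075 + 34.968853 = 106.054928

106.0549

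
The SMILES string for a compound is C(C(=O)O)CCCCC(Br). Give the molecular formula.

C7H13BrO2

Atom tally by fragment:
  HOOCCH2 → C:2 H:3 O:2
  CH2 → C:1 H:2
  CH2 → C:1 H:2
  CH2 → C:1 H:2
  CH2 → C:1 H:2
  CH2Br → C:1 H:2 Br:1
Element totals:
  C: 7
  H: 13
  Br: 1
  O: 2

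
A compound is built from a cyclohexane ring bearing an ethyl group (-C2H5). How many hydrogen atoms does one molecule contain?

16

Atom tally by fragment:
  cyclohexane ring core → C:6 H:12
  (− 1 ring H displaced by substituents)
  + C2H5 → C:2 H:5
Element totals:
  C: 8
  H: 16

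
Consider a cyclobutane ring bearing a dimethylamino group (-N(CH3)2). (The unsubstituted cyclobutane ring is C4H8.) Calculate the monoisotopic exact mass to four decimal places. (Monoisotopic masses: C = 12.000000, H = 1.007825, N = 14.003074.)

Atom tally by fragment:
  cyclobutane ring core → C:4 H:8
  (− 1 ring H displaced by substituents)
  + N(CH3)2 → N:1 C:2 H:6
Element totals:
  C: 6
  H: 13
  N: 1
Molecular formula: C6H13N.
  M = 6(12.0) + 13(1.007825) + 14.003074
    = 72.000000 + 13.101725 + 14.003074 = 99.104799

99.1048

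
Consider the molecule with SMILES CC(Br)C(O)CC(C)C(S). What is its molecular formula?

Atom tally by fragment:
  CH3 → C:1 H:3
  CH(Br) → C:1 H:1 Br:1
  CH(OH) → C:1 H:2 O:1
  CH2 → C:1 H:2
  CH(CH3) → C:2 H:4
  CH2SH → C:1 H:3 S:1
Element totals:
  C: 7
  H: 15
  Br: 1
  O: 1
  S: 1

C7H15BrOS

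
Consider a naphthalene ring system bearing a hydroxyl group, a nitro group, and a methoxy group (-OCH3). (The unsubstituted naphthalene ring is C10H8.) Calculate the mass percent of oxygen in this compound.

29.20%

Atom tally by fragment:
  naphthalene ring system core → C:10 H:8
  (− 3 ring H displaced by substituents)
  + OH → O:1 H:1
  + NO2 → N:1 O:2
  + OCH3 → C:1 H:3 O:1
Element totals:
  C: 11
  H: 9
  N: 1
  O: 4
Molecular formula: C11H9NO4.
Molar mass = 219.196 g/mol.
Mass from O: 4 × 15.999 = 63.996 g/mol.
%O = 63.996 / 219.196 × 100 = 29.20%.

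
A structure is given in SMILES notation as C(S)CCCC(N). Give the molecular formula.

C5H13NS

Atom tally by fragment:
  HSCH2 → C:1 H:3 S:1
  CH2 → C:1 H:2
  CH2 → C:1 H:2
  CH2 → C:1 H:2
  CH2NH2 → C:1 H:4 N:1
Element totals:
  C: 5
  H: 13
  N: 1
  S: 1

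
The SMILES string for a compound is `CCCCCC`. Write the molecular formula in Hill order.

Atom tally by fragment:
  CH3 → C:1 H:3
  CH2 → C:1 H:2
  CH2 → C:1 H:2
  CH2 → C:1 H:2
  CH2 → C:1 H:2
  CH3 → C:1 H:3
Element totals:
  C: 6
  H: 14

C6H14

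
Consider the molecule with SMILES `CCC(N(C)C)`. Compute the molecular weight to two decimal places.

Atom tally by fragment:
  CH3 → C:1 H:3
  CH2 → C:1 H:2
  CH2N(CH3)2 → C:3 H:8 N:1
Element totals:
  C: 5
  H: 13
  N: 1
Molecular formula: C5H13N.
  M = 5(12.011) + 13(1.008) + 14.007
    = 60.055 + 13.104 + 14.007 = 87.166

87.17 g/mol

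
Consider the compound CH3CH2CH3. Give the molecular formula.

Atom tally by fragment:
  CH3 → C:1 H:3
  CH2 → C:1 H:2
  CH3 → C:1 H:3
Element totals:
  C: 3
  H: 8

C3H8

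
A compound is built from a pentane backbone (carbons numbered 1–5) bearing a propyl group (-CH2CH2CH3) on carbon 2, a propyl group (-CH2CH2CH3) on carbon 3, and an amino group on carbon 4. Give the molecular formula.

C11H25N

Atom tally by fragment:
  CH3 → C:1 H:3
  CH(CH2CH2CH3) → C:4 H:8
  CH(CH2CH2CH3) → C:4 H:8
  CH(NH2) → C:1 H:3 N:1
  CH3 → C:1 H:3
Element totals:
  C: 11
  H: 25
  N: 1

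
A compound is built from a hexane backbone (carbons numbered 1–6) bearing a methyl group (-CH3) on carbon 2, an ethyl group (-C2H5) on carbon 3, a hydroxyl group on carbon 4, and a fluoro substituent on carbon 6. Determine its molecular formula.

C9H19FO

Atom tally by fragment:
  CH3 → C:1 H:3
  CH(CH3) → C:2 H:4
  CH(C2H5) → C:3 H:6
  CH(OH) → C:1 H:2 O:1
  CH2 → C:1 H:2
  CH2F → C:1 H:2 F:1
Element totals:
  C: 9
  H: 19
  F: 1
  O: 1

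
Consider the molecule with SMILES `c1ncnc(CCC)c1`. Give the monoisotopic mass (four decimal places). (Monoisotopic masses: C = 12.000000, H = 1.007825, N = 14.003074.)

122.0844

Atom tally by fragment:
  pyrimidine ring core → C:4 H:4 N:2
  (− 1 ring H displaced by substituents)
  + CH2CH2CH3 → C:3 H:7
Element totals:
  C: 7
  H: 10
  N: 2
Molecular formula: C7H10N2.
  M = 7(12.0) + 10(1.007825) + 2(14.003074)
    = 84.000000 + 10.078250 + 28.006148 = 122.084398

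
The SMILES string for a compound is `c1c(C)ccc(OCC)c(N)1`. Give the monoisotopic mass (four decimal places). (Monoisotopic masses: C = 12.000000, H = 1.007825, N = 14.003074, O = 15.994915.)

Atom tally by fragment:
  benzene ring core → C:6 H:6
  (− 3 ring H displaced by substituents)
  + CH3 → C:1 H:3
  + OC2H5 → C:2 H:5 O:1
  + NH2 → N:1 H:2
Element totals:
  C: 9
  H: 13
  N: 1
  O: 1
Molecular formula: C9H13NO.
  M = 9(12.0) + 13(1.007825) + 14.003074 + 15.994915
    = 108.000000 + 13.101725 + 14.003074 + 15.994915 = 151.099714

151.0997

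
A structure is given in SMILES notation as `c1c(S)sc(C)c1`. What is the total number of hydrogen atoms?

Atom tally by fragment:
  thiophene ring core → C:4 H:4 S:1
  (− 2 ring H displaced by substituents)
  + SH → S:1 H:1
  + CH3 → C:1 H:3
Element totals:
  C: 5
  H: 6
  S: 2

6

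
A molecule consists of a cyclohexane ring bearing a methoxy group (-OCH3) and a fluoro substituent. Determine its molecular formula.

Atom tally by fragment:
  cyclohexane ring core → C:6 H:12
  (− 2 ring H displaced by substituents)
  + OCH3 → C:1 H:3 O:1
  + F → F:1
Element totals:
  C: 7
  H: 13
  F: 1
  O: 1

C7H13FO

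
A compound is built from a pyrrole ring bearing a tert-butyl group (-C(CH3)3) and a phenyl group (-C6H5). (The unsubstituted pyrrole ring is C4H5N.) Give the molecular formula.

Atom tally by fragment:
  pyrrole ring core → C:4 H:5 N:1
  (− 2 ring H displaced by substituents)
  + C(CH3)3 → C:4 H:9
  + C6H5 → C:6 H:5
Element totals:
  C: 14
  H: 17
  N: 1

C14H17N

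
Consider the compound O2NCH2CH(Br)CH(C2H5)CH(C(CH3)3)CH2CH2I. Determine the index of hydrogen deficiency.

1

Element totals:
  C: 12
  H: 23
  Br: 1
  I: 1
  N: 1
  O: 2
Molecular formula: C12H23BrINO2.
DoU = (2C + 2 + N − H − X) / 2 = (2·12 + 2 + 1 − 23 − 2) / 2 = 1.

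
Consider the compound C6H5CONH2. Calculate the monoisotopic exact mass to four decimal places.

Atom tally by fragment:
  benzene ring core → C:6 H:6
  (− 1 ring H displaced by substituents)
  + CONH2 → C:1 H:2 O:1 N:1
Element totals:
  C: 7
  H: 7
  N: 1
  O: 1
Molecular formula: C7H7NO.
  M = 7(12.0) + 7(1.007825) + 14.003074 + 15.994915
    = 84.000000 + 7.054775 + 14.003074 + 15.994915 = 121.052764

121.0528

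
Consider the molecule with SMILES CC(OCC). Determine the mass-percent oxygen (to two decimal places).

21.58%

Atom tally by fragment:
  CH3 → C:1 H:3
  CH2OC2H5 → C:3 H:7 O:1
Element totals:
  C: 4
  H: 10
  O: 1
Molecular formula: C4H10O.
Molar mass = 74.123 g/mol.
Mass from O: 1 × 15.999 = 15.999 g/mol.
%O = 15.999 / 74.123 × 100 = 21.58%.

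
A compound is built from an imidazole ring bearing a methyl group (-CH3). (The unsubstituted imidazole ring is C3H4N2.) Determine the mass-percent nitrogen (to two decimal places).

34.12%

Atom tally by fragment:
  imidazole ring core → C:3 H:4 N:2
  (− 1 ring H displaced by substituents)
  + CH3 → C:1 H:3
Element totals:
  C: 4
  H: 6
  N: 2
Molecular formula: C4H6N2.
Molar mass = 82.106 g/mol.
Mass from N: 2 × 14.007 = 28.014 g/mol.
%N = 28.014 / 82.106 × 100 = 34.12%.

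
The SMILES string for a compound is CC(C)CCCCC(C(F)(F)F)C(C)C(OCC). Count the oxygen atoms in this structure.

Atom tally by fragment:
  CH3 → C:1 H:3
  CH(CH3) → C:2 H:4
  CH2 → C:1 H:2
  CH2 → C:1 H:2
  CH2 → C:1 H:2
  CH2 → C:1 H:2
  CH(CF3) → C:2 H:1 F:3
  CH(CH3) → C:2 H:4
  CH2OC2H5 → C:3 H:7 O:1
Element totals:
  C: 14
  H: 27
  F: 3
  O: 1

1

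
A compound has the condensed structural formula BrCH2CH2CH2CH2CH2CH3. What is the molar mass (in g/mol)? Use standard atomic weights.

Atom tally by fragment:
  BrCH2 → C:1 H:2 Br:1
  CH2 → C:1 H:2
  CH2 → C:1 H:2
  CH2 → C:1 H:2
  CH2 → C:1 H:2
  CH3 → C:1 H:3
Element totals:
  C: 6
  H: 13
  Br: 1
Molecular formula: C6H13Br.
  M = 6(12.011) + 13(1.008) + 79.904
    = 72.066 + 13.104 + 79.904 = 165.074

165.07 g/mol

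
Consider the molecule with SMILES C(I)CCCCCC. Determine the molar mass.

226.10 g/mol

Atom tally by fragment:
  ICH2 → C:1 H:2 I:1
  CH2 → C:1 H:2
  CH2 → C:1 H:2
  CH2 → C:1 H:2
  CH2 → C:1 H:2
  CH2 → C:1 H:2
  CH3 → C:1 H:3
Element totals:
  C: 7
  H: 15
  I: 1
Molecular formula: C7H15I.
  M = 7(12.011) + 15(1.008) + 126.904
    = 84.077 + 15.120 + 126.904 = 226.101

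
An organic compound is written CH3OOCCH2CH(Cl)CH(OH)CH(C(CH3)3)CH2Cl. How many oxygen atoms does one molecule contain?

Atom tally by fragment:
  CH3OOCCH2 → C:3 H:5 O:2
  CH(Cl) → C:1 H:1 Cl:1
  CH(OH) → C:1 H:2 O:1
  CH(C(CH3)3) → C:5 H:10
  CH2Cl → C:1 H:2 Cl:1
Element totals:
  C: 11
  H: 20
  Cl: 2
  O: 3

3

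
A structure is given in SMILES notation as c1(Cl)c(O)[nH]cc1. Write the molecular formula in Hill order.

Atom tally by fragment:
  pyrrole ring core → C:4 H:5 N:1
  (− 2 ring H displaced by substituents)
  + Cl → Cl:1
  + OH → O:1 H:1
Element totals:
  C: 4
  H: 4
  Cl: 1
  N: 1
  O: 1

C4H4ClNO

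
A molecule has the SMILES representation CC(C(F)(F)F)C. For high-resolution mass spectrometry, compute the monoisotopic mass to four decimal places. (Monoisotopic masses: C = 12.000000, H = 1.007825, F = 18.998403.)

112.0500

Atom tally by fragment:
  CH3 → C:1 H:3
  CH(CF3) → C:2 H:1 F:3
  CH3 → C:1 H:3
Element totals:
  C: 4
  H: 7
  F: 3
Molecular formula: C4H7F3.
  M = 4(12.0) + 7(1.007825) + 3(18.998403)
    = 48.000000 + 7.054775 + 56.995209 = 112.049984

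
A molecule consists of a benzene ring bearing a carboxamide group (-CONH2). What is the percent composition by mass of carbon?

Atom tally by fragment:
  benzene ring core → C:6 H:6
  (− 1 ring H displaced by substituents)
  + CONH2 → C:1 H:2 O:1 N:1
Element totals:
  C: 7
  H: 7
  N: 1
  O: 1
Molecular formula: C7H7NO.
Molar mass = 121.139 g/mol.
Mass from C: 7 × 12.011 = 84.077 g/mol.
%C = 84.077 / 121.139 × 100 = 69.41%.

69.41%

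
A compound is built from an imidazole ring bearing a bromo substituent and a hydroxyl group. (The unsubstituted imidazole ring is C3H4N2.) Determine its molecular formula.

C3H3BrN2O

Atom tally by fragment:
  imidazole ring core → C:3 H:4 N:2
  (− 2 ring H displaced by substituents)
  + Br → Br:1
  + OH → O:1 H:1
Element totals:
  C: 3
  H: 3
  Br: 1
  N: 2
  O: 1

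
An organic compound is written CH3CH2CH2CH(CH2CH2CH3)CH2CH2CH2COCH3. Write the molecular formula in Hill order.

Element totals:
  C: 12
  H: 24
  O: 1

C12H24O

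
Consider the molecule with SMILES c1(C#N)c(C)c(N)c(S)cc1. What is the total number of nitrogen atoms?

2

Atom tally by fragment:
  benzene ring core → C:6 H:6
  (− 4 ring H displaced by substituents)
  + CN → C:1 N:1
  + CH3 → C:1 H:3
  + NH2 → N:1 H:2
  + SH → S:1 H:1
Element totals:
  C: 8
  H: 8
  N: 2
  S: 1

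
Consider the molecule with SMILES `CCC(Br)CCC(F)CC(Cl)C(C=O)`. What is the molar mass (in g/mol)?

287.60 g/mol

Atom tally by fragment:
  CH3 → C:1 H:3
  CH2 → C:1 H:2
  CH(Br) → C:1 H:1 Br:1
  CH2 → C:1 H:2
  CH2 → C:1 H:2
  CH(F) → C:1 H:1 F:1
  CH2 → C:1 H:2
  CH(Cl) → C:1 H:1 Cl:1
  CH2CHO → C:2 H:3 O:1
Element totals:
  C: 10
  H: 17
  Br: 1
  Cl: 1
  F: 1
  O: 1
Molecular formula: C10H17BrClFO.
  M = 10(12.011) + 17(1.008) + 79.904 + 35.45 + 18.998 + 15.999
    = 120.110 + 17.136 + 79.904 + 35.450 + 18.998 + 15.999 = 287.597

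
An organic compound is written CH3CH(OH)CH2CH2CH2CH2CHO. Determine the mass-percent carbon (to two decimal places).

Atom tally by fragment:
  CH3 → C:1 H:3
  CH(OH) → C:1 H:2 O:1
  CH2 → C:1 H:2
  CH2 → C:1 H:2
  CH2 → C:1 H:2
  CH2CHO → C:2 H:3 O:1
Element totals:
  C: 7
  H: 14
  O: 2
Molecular formula: C7H14O2.
Molar mass = 130.187 g/mol.
Mass from C: 7 × 12.011 = 84.077 g/mol.
%C = 84.077 / 130.187 × 100 = 64.58%.

64.58%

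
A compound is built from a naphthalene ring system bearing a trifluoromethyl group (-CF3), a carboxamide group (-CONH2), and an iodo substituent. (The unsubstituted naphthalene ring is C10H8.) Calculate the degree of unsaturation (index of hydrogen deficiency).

Atom tally by fragment:
  naphthalene ring system core → C:10 H:8
  (− 3 ring H displaced by substituents)
  + CF3 → C:1 F:3
  + CONH2 → C:1 H:2 O:1 N:1
  + I → I:1
Element totals:
  C: 12
  H: 7
  F: 3
  I: 1
  N: 1
  O: 1
Molecular formula: C12H7F3INO.
DoU = (2C + 2 + N − H − X) / 2 = (2·12 + 2 + 1 − 7 − 4) / 2 = 8.

8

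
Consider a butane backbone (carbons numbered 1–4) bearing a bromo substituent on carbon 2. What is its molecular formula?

Atom tally by fragment:
  CH3 → C:1 H:3
  CH(Br) → C:1 H:1 Br:1
  CH2 → C:1 H:2
  CH3 → C:1 H:3
Element totals:
  C: 4
  H: 9
  Br: 1

C4H9Br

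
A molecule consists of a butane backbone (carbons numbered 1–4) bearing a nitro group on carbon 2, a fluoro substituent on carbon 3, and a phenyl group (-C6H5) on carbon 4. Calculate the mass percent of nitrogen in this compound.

7.10%

Atom tally by fragment:
  CH3 → C:1 H:3
  CH(NO2) → C:1 H:1 N:1 O:2
  CH(F) → C:1 H:1 F:1
  CH2C6H5 → C:7 H:7
Element totals:
  C: 10
  H: 12
  F: 1
  N: 1
  O: 2
Molecular formula: C10H12FNO2.
Molar mass = 197.209 g/mol.
Mass from N: 1 × 14.007 = 14.007 g/mol.
%N = 14.007 / 197.209 × 100 = 7.10%.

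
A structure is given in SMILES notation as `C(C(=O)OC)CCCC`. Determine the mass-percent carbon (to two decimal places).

Atom tally by fragment:
  CH3OOCCH2 → C:3 H:5 O:2
  CH2 → C:1 H:2
  CH2 → C:1 H:2
  CH2 → C:1 H:2
  CH3 → C:1 H:3
Element totals:
  C: 7
  H: 14
  O: 2
Molecular formula: C7H14O2.
Molar mass = 130.187 g/mol.
Mass from C: 7 × 12.011 = 84.077 g/mol.
%C = 84.077 / 130.187 × 100 = 64.58%.

64.58%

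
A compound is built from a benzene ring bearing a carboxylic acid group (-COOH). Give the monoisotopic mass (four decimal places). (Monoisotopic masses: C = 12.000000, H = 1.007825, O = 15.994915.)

Atom tally by fragment:
  benzene ring core → C:6 H:6
  (− 1 ring H displaced by substituents)
  + COOH → C:1 H:1 O:2
Element totals:
  C: 7
  H: 6
  O: 2
Molecular formula: C7H6O2.
  M = 7(12.0) + 6(1.007825) + 2(15.994915)
    = 84.000000 + 6.046950 + 31.989830 = 122.036780

122.0368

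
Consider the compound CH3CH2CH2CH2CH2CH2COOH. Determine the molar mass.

Element totals:
  C: 7
  H: 14
  O: 2
Molecular formula: C7H14O2.
  M = 7(12.011) + 14(1.008) + 2(15.999)
    = 84.077 + 14.112 + 31.998 = 130.187

130.19 g/mol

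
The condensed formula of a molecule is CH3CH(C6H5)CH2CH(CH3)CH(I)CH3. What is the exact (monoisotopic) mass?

302.0531

Element totals:
  C: 13
  H: 19
  I: 1
Molecular formula: C13H19I.
  M = 13(12.0) + 19(1.007825) + 126.904472
    = 156.000000 + 19.148675 + 126.904472 = 302.053147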